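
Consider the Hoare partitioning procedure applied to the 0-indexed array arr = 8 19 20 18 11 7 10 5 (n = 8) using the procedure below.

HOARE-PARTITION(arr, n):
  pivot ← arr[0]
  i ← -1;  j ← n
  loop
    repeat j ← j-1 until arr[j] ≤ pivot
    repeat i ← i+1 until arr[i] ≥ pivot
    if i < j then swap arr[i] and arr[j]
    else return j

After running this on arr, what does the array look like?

pivot=8
j stops at 7 (5), i stops at 0 (8); swap ⇒ 5 19 20 18 11 7 10 8
j stops at 5 (7), i stops at 1 (19); swap ⇒ 5 7 20 18 11 19 10 8
j stops at 1, i stops at 2; i≥j ⇒ return 1. arr=5 7 20 18 11 19 10 8

5 7 20 18 11 19 10 8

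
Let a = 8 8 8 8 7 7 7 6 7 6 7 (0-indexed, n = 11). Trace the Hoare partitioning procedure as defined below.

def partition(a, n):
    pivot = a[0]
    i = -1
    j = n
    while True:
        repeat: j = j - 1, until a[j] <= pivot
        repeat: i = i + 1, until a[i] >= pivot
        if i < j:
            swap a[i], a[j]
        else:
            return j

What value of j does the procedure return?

6

pivot = a[0] = 8; i = -1, j = 11
j→10 (a[10]=7≤8), i→0 (a[0]=8≥8); i<j, swap → 7 8 8 8 7 7 7 6 7 6 8
j→9 (a[9]=6≤8), i→1 (a[1]=8≥8); i<j, swap → 7 6 8 8 7 7 7 6 7 8 8
j→8 (a[8]=7≤8), i→2 (a[2]=8≥8); i<j, swap → 7 6 7 8 7 7 7 6 8 8 8
j→7 (a[7]=6≤8), i→3 (a[3]=8≥8); i<j, swap → 7 6 7 6 7 7 7 8 8 8 8
j→6, i→7; i≥j, return j=6. a = 7 6 7 6 7 7 7 8 8 8 8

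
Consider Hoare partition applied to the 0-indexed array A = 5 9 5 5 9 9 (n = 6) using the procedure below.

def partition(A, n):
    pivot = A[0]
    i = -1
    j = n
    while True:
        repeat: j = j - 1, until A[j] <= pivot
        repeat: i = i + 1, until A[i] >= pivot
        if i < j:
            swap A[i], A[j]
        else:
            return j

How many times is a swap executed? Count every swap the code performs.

2

pivot = A[0] = 5; i = -1, j = 6
j→3 (A[3]=5≤5), i→0 (A[0]=5≥5); i<j, swap → 5 9 5 5 9 9
j→2 (A[2]=5≤5), i→1 (A[1]=9≥5); i<j, swap → 5 5 9 5 9 9
j→1, i→2; i≥j, return j=1. A = 5 5 9 5 9 9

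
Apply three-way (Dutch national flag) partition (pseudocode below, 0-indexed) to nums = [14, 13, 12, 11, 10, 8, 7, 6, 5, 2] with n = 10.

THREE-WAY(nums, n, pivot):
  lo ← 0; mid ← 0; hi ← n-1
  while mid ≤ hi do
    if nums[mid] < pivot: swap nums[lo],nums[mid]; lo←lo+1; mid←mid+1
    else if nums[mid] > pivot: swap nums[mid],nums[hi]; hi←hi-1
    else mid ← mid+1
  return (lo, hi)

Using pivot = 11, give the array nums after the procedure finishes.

[2, 5, 6, 10, 8, 7, 11, 12, 13, 14]

pivot = 11; lo=0, mid=0, hi=9
nums[mid]=14>11: swap nums[0],nums[9]; hi=8 → [2, 13, 12, 11, 10, 8, 7, 6, 5, 14]
nums[mid]=2<11: swap nums[0],nums[0]; lo=1,mid=1 → [2, 13, 12, 11, 10, 8, 7, 6, 5, 14]
nums[mid]=13>11: swap nums[1],nums[8]; hi=7 → [2, 5, 12, 11, 10, 8, 7, 6, 13, 14]
nums[mid]=5<11: swap nums[1],nums[1]; lo=2,mid=2 → [2, 5, 12, 11, 10, 8, 7, 6, 13, 14]
nums[mid]=12>11: swap nums[2],nums[7]; hi=6 → [2, 5, 6, 11, 10, 8, 7, 12, 13, 14]
nums[mid]=6<11: swap nums[2],nums[2]; lo=3,mid=3 → [2, 5, 6, 11, 10, 8, 7, 12, 13, 14]
nums[mid]=11=11: mid=4
nums[mid]=10<11: swap nums[3],nums[4]; lo=4,mid=5 → [2, 5, 6, 10, 11, 8, 7, 12, 13, 14]
nums[mid]=8<11: swap nums[4],nums[5]; lo=5,mid=6 → [2, 5, 6, 10, 8, 11, 7, 12, 13, 14]
nums[mid]=7<11: swap nums[5],nums[6]; lo=6,mid=7 → [2, 5, 6, 10, 8, 7, 11, 12, 13, 14]
end: lo=6, hi=6; nums = [2, 5, 6, 10, 8, 7, 11, 12, 13, 14]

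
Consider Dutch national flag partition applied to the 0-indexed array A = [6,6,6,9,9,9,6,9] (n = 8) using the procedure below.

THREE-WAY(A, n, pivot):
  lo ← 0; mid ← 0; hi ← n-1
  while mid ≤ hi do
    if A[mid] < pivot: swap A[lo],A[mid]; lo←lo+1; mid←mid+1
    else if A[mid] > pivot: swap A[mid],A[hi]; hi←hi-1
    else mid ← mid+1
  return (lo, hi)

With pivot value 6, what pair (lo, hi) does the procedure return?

(0, 3)

pivot = 6; lo=0, mid=0, hi=7
A[mid]=6=6: mid=1
A[mid]=6=6: mid=2
A[mid]=6=6: mid=3
A[mid]=9>6: swap A[3],A[7]; hi=6 → [6,6,6,9,9,9,6,9]
A[mid]=9>6: swap A[3],A[6]; hi=5 → [6,6,6,6,9,9,9,9]
A[mid]=6=6: mid=4
A[mid]=9>6: swap A[4],A[5]; hi=4 → [6,6,6,6,9,9,9,9]
A[mid]=9>6: swap A[4],A[4]; hi=3 → [6,6,6,6,9,9,9,9]
end: lo=0, hi=3; A = [6,6,6,6,9,9,9,9]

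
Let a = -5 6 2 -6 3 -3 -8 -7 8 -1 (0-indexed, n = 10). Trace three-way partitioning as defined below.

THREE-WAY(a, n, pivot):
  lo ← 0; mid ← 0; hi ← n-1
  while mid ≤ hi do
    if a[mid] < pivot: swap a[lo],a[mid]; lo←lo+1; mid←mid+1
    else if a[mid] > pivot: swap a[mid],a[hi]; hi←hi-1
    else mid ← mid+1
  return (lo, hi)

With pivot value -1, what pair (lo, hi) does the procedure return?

(5, 5)

pivot = -1; lo=0, mid=0, hi=9
a[mid]=-5<-1: swap a[0],a[0]; lo=1,mid=1 → -5 6 2 -6 3 -3 -8 -7 8 -1
a[mid]=6>-1: swap a[1],a[9]; hi=8 → -5 -1 2 -6 3 -3 -8 -7 8 6
a[mid]=-1=-1: mid=2
a[mid]=2>-1: swap a[2],a[8]; hi=7 → -5 -1 8 -6 3 -3 -8 -7 2 6
a[mid]=8>-1: swap a[2],a[7]; hi=6 → -5 -1 -7 -6 3 -3 -8 8 2 6
a[mid]=-7<-1: swap a[1],a[2]; lo=2,mid=3 → -5 -7 -1 -6 3 -3 -8 8 2 6
a[mid]=-6<-1: swap a[2],a[3]; lo=3,mid=4 → -5 -7 -6 -1 3 -3 -8 8 2 6
a[mid]=3>-1: swap a[4],a[6]; hi=5 → -5 -7 -6 -1 -8 -3 3 8 2 6
a[mid]=-8<-1: swap a[3],a[4]; lo=4,mid=5 → -5 -7 -6 -8 -1 -3 3 8 2 6
a[mid]=-3<-1: swap a[4],a[5]; lo=5,mid=6 → -5 -7 -6 -8 -3 -1 3 8 2 6
end: lo=5, hi=5; a = -5 -7 -6 -8 -3 -1 3 8 2 6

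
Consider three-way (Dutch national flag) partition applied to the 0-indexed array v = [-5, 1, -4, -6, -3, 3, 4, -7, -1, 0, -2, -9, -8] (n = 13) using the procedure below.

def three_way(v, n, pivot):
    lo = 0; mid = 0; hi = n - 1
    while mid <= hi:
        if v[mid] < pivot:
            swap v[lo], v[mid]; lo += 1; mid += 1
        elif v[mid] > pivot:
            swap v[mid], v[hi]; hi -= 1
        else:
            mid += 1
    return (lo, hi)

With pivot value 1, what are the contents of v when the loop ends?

pivot = 1; lo=0, mid=0, hi=12
v[mid]=-5<1: swap v[0],v[0]; lo=1,mid=1 → [-5, 1, -4, -6, -3, 3, 4, -7, -1, 0, -2, -9, -8]
v[mid]=1=1: mid=2
v[mid]=-4<1: swap v[1],v[2]; lo=2,mid=3 → [-5, -4, 1, -6, -3, 3, 4, -7, -1, 0, -2, -9, -8]
v[mid]=-6<1: swap v[2],v[3]; lo=3,mid=4 → [-5, -4, -6, 1, -3, 3, 4, -7, -1, 0, -2, -9, -8]
v[mid]=-3<1: swap v[3],v[4]; lo=4,mid=5 → [-5, -4, -6, -3, 1, 3, 4, -7, -1, 0, -2, -9, -8]
v[mid]=3>1: swap v[5],v[12]; hi=11 → [-5, -4, -6, -3, 1, -8, 4, -7, -1, 0, -2, -9, 3]
v[mid]=-8<1: swap v[4],v[5]; lo=5,mid=6 → [-5, -4, -6, -3, -8, 1, 4, -7, -1, 0, -2, -9, 3]
v[mid]=4>1: swap v[6],v[11]; hi=10 → [-5, -4, -6, -3, -8, 1, -9, -7, -1, 0, -2, 4, 3]
v[mid]=-9<1: swap v[5],v[6]; lo=6,mid=7 → [-5, -4, -6, -3, -8, -9, 1, -7, -1, 0, -2, 4, 3]
v[mid]=-7<1: swap v[6],v[7]; lo=7,mid=8 → [-5, -4, -6, -3, -8, -9, -7, 1, -1, 0, -2, 4, 3]
v[mid]=-1<1: swap v[7],v[8]; lo=8,mid=9 → [-5, -4, -6, -3, -8, -9, -7, -1, 1, 0, -2, 4, 3]
v[mid]=0<1: swap v[8],v[9]; lo=9,mid=10 → [-5, -4, -6, -3, -8, -9, -7, -1, 0, 1, -2, 4, 3]
v[mid]=-2<1: swap v[9],v[10]; lo=10,mid=11 → [-5, -4, -6, -3, -8, -9, -7, -1, 0, -2, 1, 4, 3]
end: lo=10, hi=10; v = [-5, -4, -6, -3, -8, -9, -7, -1, 0, -2, 1, 4, 3]

[-5, -4, -6, -3, -8, -9, -7, -1, 0, -2, 1, 4, 3]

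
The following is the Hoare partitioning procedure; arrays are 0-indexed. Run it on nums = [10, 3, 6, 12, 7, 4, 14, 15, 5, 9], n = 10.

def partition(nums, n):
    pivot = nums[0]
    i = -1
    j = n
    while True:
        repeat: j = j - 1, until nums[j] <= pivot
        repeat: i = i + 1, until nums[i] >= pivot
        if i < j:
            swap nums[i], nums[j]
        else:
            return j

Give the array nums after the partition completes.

[9, 3, 6, 5, 7, 4, 14, 15, 12, 10]

pivot=10
j stops at 9 (9), i stops at 0 (10); swap ⇒ [9, 3, 6, 12, 7, 4, 14, 15, 5, 10]
j stops at 8 (5), i stops at 3 (12); swap ⇒ [9, 3, 6, 5, 7, 4, 14, 15, 12, 10]
j stops at 5, i stops at 6; i≥j ⇒ return 5. nums=[9, 3, 6, 5, 7, 4, 14, 15, 12, 10]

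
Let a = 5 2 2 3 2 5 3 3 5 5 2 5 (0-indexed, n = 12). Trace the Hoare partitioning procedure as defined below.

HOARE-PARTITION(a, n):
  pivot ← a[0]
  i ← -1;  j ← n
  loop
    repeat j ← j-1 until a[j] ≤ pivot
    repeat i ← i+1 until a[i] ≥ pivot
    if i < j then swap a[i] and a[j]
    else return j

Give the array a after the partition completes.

pivot=5
j stops at 11 (5), i stops at 0 (5); swap ⇒ 5 2 2 3 2 5 3 3 5 5 2 5
j stops at 10 (2), i stops at 5 (5); swap ⇒ 5 2 2 3 2 2 3 3 5 5 5 5
j stops at 9 (5), i stops at 8 (5); swap ⇒ 5 2 2 3 2 2 3 3 5 5 5 5
j stops at 8, i stops at 9; i≥j ⇒ return 8. a=5 2 2 3 2 2 3 3 5 5 5 5

5 2 2 3 2 2 3 3 5 5 5 5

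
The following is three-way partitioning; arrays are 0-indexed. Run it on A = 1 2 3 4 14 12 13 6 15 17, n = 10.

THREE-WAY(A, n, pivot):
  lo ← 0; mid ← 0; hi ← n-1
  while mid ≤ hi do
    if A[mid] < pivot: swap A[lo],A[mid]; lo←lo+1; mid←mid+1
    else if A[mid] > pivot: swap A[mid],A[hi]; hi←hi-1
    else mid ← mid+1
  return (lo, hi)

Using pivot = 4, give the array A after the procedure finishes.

1 2 3 4 12 13 6 15 17 14

lo=0 mid=0 hi=9
1<4: swap(0,0), lo=1 mid=1 ⇒ 1 2 3 4 14 12 13 6 15 17
2<4: swap(1,1), lo=2 mid=2 ⇒ 1 2 3 4 14 12 13 6 15 17
3<4: swap(2,2), lo=3 mid=3 ⇒ 1 2 3 4 14 12 13 6 15 17
4=4: mid=4
14>4: swap(4,9), hi=8 ⇒ 1 2 3 4 17 12 13 6 15 14
17>4: swap(4,8), hi=7 ⇒ 1 2 3 4 15 12 13 6 17 14
15>4: swap(4,7), hi=6 ⇒ 1 2 3 4 6 12 13 15 17 14
6>4: swap(4,6), hi=5 ⇒ 1 2 3 4 13 12 6 15 17 14
13>4: swap(4,5), hi=4 ⇒ 1 2 3 4 12 13 6 15 17 14
12>4: swap(4,4), hi=3 ⇒ 1 2 3 4 12 13 6 15 17 14
done. lo=3 hi=3; A=1 2 3 4 12 13 6 15 17 14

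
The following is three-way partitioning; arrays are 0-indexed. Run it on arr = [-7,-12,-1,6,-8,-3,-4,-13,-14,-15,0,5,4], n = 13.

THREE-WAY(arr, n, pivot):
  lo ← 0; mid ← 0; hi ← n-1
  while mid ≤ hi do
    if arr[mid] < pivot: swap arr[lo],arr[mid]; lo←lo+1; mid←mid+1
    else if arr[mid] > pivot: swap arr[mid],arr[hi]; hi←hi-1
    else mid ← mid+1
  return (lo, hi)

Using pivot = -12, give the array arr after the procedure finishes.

pivot = -12; lo=0, mid=0, hi=12
arr[mid]=-7>-12: swap arr[0],arr[12]; hi=11 → [4,-12,-1,6,-8,-3,-4,-13,-14,-15,0,5,-7]
arr[mid]=4>-12: swap arr[0],arr[11]; hi=10 → [5,-12,-1,6,-8,-3,-4,-13,-14,-15,0,4,-7]
arr[mid]=5>-12: swap arr[0],arr[10]; hi=9 → [0,-12,-1,6,-8,-3,-4,-13,-14,-15,5,4,-7]
arr[mid]=0>-12: swap arr[0],arr[9]; hi=8 → [-15,-12,-1,6,-8,-3,-4,-13,-14,0,5,4,-7]
arr[mid]=-15<-12: swap arr[0],arr[0]; lo=1,mid=1 → [-15,-12,-1,6,-8,-3,-4,-13,-14,0,5,4,-7]
arr[mid]=-12=-12: mid=2
arr[mid]=-1>-12: swap arr[2],arr[8]; hi=7 → [-15,-12,-14,6,-8,-3,-4,-13,-1,0,5,4,-7]
arr[mid]=-14<-12: swap arr[1],arr[2]; lo=2,mid=3 → [-15,-14,-12,6,-8,-3,-4,-13,-1,0,5,4,-7]
arr[mid]=6>-12: swap arr[3],arr[7]; hi=6 → [-15,-14,-12,-13,-8,-3,-4,6,-1,0,5,4,-7]
arr[mid]=-13<-12: swap arr[2],arr[3]; lo=3,mid=4 → [-15,-14,-13,-12,-8,-3,-4,6,-1,0,5,4,-7]
arr[mid]=-8>-12: swap arr[4],arr[6]; hi=5 → [-15,-14,-13,-12,-4,-3,-8,6,-1,0,5,4,-7]
arr[mid]=-4>-12: swap arr[4],arr[5]; hi=4 → [-15,-14,-13,-12,-3,-4,-8,6,-1,0,5,4,-7]
arr[mid]=-3>-12: swap arr[4],arr[4]; hi=3 → [-15,-14,-13,-12,-3,-4,-8,6,-1,0,5,4,-7]
end: lo=3, hi=3; arr = [-15,-14,-13,-12,-3,-4,-8,6,-1,0,5,4,-7]

[-15,-14,-13,-12,-3,-4,-8,6,-1,0,5,4,-7]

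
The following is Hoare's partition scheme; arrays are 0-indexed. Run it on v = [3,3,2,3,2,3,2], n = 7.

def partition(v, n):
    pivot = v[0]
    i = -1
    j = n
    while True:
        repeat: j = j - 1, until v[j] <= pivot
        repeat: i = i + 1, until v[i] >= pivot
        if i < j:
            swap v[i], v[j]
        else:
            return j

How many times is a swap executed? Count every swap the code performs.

pivot=3
j stops at 6 (2), i stops at 0 (3); swap ⇒ [2,3,2,3,2,3,3]
j stops at 5 (3), i stops at 1 (3); swap ⇒ [2,3,2,3,2,3,3]
j stops at 4 (2), i stops at 3 (3); swap ⇒ [2,3,2,2,3,3,3]
j stops at 3, i stops at 4; i≥j ⇒ return 3. v=[2,3,2,2,3,3,3]

3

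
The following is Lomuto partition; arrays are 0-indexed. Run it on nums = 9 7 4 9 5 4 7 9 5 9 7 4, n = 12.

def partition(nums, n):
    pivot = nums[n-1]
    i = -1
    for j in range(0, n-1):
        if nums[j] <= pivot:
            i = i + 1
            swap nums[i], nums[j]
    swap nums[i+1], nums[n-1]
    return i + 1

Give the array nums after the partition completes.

pivot=4, i=-1
j=0: 9>4, skip
j=1: 7>4, skip
j=2: 4≤4, i=0, swap(0,2) ⇒ 4 7 9 9 5 4 7 9 5 9 7 4
j=3: 9>4, skip
j=4: 5>4, skip
j=5: 4≤4, i=1, swap(1,5) ⇒ 4 4 9 9 5 7 7 9 5 9 7 4
j=6: 7>4, skip
j=7: 9>4, skip
j=8: 5>4, skip
j=9: 9>4, skip
j=10: 7>4, skip
swap(2,11) ⇒ 4 4 4 9 5 7 7 9 5 9 7 9; return 2

4 4 4 9 5 7 7 9 5 9 7 9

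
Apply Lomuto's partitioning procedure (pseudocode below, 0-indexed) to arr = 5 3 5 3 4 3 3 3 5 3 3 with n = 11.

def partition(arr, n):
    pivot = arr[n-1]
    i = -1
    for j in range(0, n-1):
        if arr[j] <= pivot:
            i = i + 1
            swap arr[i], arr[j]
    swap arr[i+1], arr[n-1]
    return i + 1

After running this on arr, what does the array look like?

pivot = arr[10] = 3; i = -1
j=0: arr[0]=5 > 3 → no swap
j=1: arr[1]=3 ≤ 3 → i=0, swap arr[0],arr[1] → 3 5 5 3 4 3 3 3 5 3 3
j=2: arr[2]=5 > 3 → no swap
j=3: arr[3]=3 ≤ 3 → i=1, swap arr[1],arr[3] → 3 3 5 5 4 3 3 3 5 3 3
j=4: arr[4]=4 > 3 → no swap
j=5: arr[5]=3 ≤ 3 → i=2, swap arr[2],arr[5] → 3 3 3 5 4 5 3 3 5 3 3
j=6: arr[6]=3 ≤ 3 → i=3, swap arr[3],arr[6] → 3 3 3 3 4 5 5 3 5 3 3
j=7: arr[7]=3 ≤ 3 → i=4, swap arr[4],arr[7] → 3 3 3 3 3 5 5 4 5 3 3
j=8: arr[8]=5 > 3 → no swap
j=9: arr[9]=3 ≤ 3 → i=5, swap arr[5],arr[9] → 3 3 3 3 3 3 5 4 5 5 3
final swap arr[6],arr[10] → 3 3 3 3 3 3 3 4 5 5 5; return 6

3 3 3 3 3 3 3 4 5 5 5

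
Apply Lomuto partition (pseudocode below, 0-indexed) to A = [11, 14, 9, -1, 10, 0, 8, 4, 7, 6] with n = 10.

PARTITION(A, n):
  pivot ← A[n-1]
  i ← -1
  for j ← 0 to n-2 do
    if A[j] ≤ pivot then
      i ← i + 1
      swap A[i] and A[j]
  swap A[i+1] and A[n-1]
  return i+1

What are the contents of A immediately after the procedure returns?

pivot=6, i=-1
j=0: 11>6, skip
j=1: 14>6, skip
j=2: 9>6, skip
j=3: -1≤6, i=0, swap(0,3) ⇒ [-1, 14, 9, 11, 10, 0, 8, 4, 7, 6]
j=4: 10>6, skip
j=5: 0≤6, i=1, swap(1,5) ⇒ [-1, 0, 9, 11, 10, 14, 8, 4, 7, 6]
j=6: 8>6, skip
j=7: 4≤6, i=2, swap(2,7) ⇒ [-1, 0, 4, 11, 10, 14, 8, 9, 7, 6]
j=8: 7>6, skip
swap(3,9) ⇒ [-1, 0, 4, 6, 10, 14, 8, 9, 7, 11]; return 3

[-1, 0, 4, 6, 10, 14, 8, 9, 7, 11]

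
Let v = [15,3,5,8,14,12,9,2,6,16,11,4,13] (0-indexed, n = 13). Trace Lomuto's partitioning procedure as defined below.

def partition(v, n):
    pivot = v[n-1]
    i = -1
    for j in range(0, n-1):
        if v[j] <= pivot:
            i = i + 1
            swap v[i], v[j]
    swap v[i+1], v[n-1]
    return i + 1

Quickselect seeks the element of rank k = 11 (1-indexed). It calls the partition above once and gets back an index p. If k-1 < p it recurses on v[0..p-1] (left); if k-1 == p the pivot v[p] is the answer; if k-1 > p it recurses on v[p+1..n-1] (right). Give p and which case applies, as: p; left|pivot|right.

9; right

pivot = v[12] = 13; i = -1
j=0: v[0]=15 > 13 → no swap
j=1: v[1]=3 ≤ 13 → i=0, swap v[0],v[1] → [3,15,5,8,14,12,9,2,6,16,11,4,13]
j=2: v[2]=5 ≤ 13 → i=1, swap v[1],v[2] → [3,5,15,8,14,12,9,2,6,16,11,4,13]
j=3: v[3]=8 ≤ 13 → i=2, swap v[2],v[3] → [3,5,8,15,14,12,9,2,6,16,11,4,13]
j=4: v[4]=14 > 13 → no swap
j=5: v[5]=12 ≤ 13 → i=3, swap v[3],v[5] → [3,5,8,12,14,15,9,2,6,16,11,4,13]
j=6: v[6]=9 ≤ 13 → i=4, swap v[4],v[6] → [3,5,8,12,9,15,14,2,6,16,11,4,13]
j=7: v[7]=2 ≤ 13 → i=5, swap v[5],v[7] → [3,5,8,12,9,2,14,15,6,16,11,4,13]
j=8: v[8]=6 ≤ 13 → i=6, swap v[6],v[8] → [3,5,8,12,9,2,6,15,14,16,11,4,13]
j=9: v[9]=16 > 13 → no swap
j=10: v[10]=11 ≤ 13 → i=7, swap v[7],v[10] → [3,5,8,12,9,2,6,11,14,16,15,4,13]
j=11: v[11]=4 ≤ 13 → i=8, swap v[8],v[11] → [3,5,8,12,9,2,6,11,4,16,15,14,13]
final swap v[9],v[12] → [3,5,8,12,9,2,6,11,4,13,15,14,16]; return 9
p = 9; k-1 = 10 > 9 ⇒ right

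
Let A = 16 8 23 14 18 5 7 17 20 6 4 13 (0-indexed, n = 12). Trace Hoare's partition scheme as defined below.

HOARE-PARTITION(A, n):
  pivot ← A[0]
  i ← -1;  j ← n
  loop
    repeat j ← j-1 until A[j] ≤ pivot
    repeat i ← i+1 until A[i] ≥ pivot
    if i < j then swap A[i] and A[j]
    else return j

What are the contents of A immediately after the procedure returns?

pivot = A[0] = 16; i = -1, j = 12
j→11 (A[11]=13≤16), i→0 (A[0]=16≥16); i<j, swap → 13 8 23 14 18 5 7 17 20 6 4 16
j→10 (A[10]=4≤16), i→2 (A[2]=23≥16); i<j, swap → 13 8 4 14 18 5 7 17 20 6 23 16
j→9 (A[9]=6≤16), i→4 (A[4]=18≥16); i<j, swap → 13 8 4 14 6 5 7 17 20 18 23 16
j→6, i→7; i≥j, return j=6. A = 13 8 4 14 6 5 7 17 20 18 23 16

13 8 4 14 6 5 7 17 20 18 23 16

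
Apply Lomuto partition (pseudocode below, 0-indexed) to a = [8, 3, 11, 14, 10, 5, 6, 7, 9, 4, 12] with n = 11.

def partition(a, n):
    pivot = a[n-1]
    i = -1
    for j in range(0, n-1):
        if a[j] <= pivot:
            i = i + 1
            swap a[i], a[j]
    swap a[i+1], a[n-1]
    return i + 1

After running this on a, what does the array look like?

pivot = a[10] = 12; i = -1
j=0: a[0]=8 ≤ 12 → i=0, swap a[0],a[0] (no change) → [8, 3, 11, 14, 10, 5, 6, 7, 9, 4, 12]
j=1: a[1]=3 ≤ 12 → i=1, swap a[1],a[1] (no change) → [8, 3, 11, 14, 10, 5, 6, 7, 9, 4, 12]
j=2: a[2]=11 ≤ 12 → i=2, swap a[2],a[2] (no change) → [8, 3, 11, 14, 10, 5, 6, 7, 9, 4, 12]
j=3: a[3]=14 > 12 → no swap
j=4: a[4]=10 ≤ 12 → i=3, swap a[3],a[4] → [8, 3, 11, 10, 14, 5, 6, 7, 9, 4, 12]
j=5: a[5]=5 ≤ 12 → i=4, swap a[4],a[5] → [8, 3, 11, 10, 5, 14, 6, 7, 9, 4, 12]
j=6: a[6]=6 ≤ 12 → i=5, swap a[5],a[6] → [8, 3, 11, 10, 5, 6, 14, 7, 9, 4, 12]
j=7: a[7]=7 ≤ 12 → i=6, swap a[6],a[7] → [8, 3, 11, 10, 5, 6, 7, 14, 9, 4, 12]
j=8: a[8]=9 ≤ 12 → i=7, swap a[7],a[8] → [8, 3, 11, 10, 5, 6, 7, 9, 14, 4, 12]
j=9: a[9]=4 ≤ 12 → i=8, swap a[8],a[9] → [8, 3, 11, 10, 5, 6, 7, 9, 4, 14, 12]
final swap a[9],a[10] → [8, 3, 11, 10, 5, 6, 7, 9, 4, 12, 14]; return 9

[8, 3, 11, 10, 5, 6, 7, 9, 4, 12, 14]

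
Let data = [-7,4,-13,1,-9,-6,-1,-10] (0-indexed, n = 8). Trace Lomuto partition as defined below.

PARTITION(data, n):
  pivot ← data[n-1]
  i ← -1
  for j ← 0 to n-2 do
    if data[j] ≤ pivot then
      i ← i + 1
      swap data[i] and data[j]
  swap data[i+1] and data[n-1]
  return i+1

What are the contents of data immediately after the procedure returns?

[-13,-10,-7,1,-9,-6,-1,4]

pivot = data[7] = -10; i = -1
j=0: data[0]=-7 > -10 → no swap
j=1: data[1]=4 > -10 → no swap
j=2: data[2]=-13 ≤ -10 → i=0, swap data[0],data[2] → [-13,4,-7,1,-9,-6,-1,-10]
j=3: data[3]=1 > -10 → no swap
j=4: data[4]=-9 > -10 → no swap
j=5: data[5]=-6 > -10 → no swap
j=6: data[6]=-1 > -10 → no swap
final swap data[1],data[7] → [-13,-10,-7,1,-9,-6,-1,4]; return 1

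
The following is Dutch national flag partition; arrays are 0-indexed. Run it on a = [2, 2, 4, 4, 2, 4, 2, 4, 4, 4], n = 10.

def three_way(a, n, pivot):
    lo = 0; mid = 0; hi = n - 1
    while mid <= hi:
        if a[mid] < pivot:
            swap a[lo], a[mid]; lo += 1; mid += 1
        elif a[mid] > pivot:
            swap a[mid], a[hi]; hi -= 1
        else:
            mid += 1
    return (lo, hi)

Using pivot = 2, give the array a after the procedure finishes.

lo=0 mid=0 hi=9
2=2: mid=1
2=2: mid=2
4>2: swap(2,9), hi=8 ⇒ [2, 2, 4, 4, 2, 4, 2, 4, 4, 4]
4>2: swap(2,8), hi=7 ⇒ [2, 2, 4, 4, 2, 4, 2, 4, 4, 4]
4>2: swap(2,7), hi=6 ⇒ [2, 2, 4, 4, 2, 4, 2, 4, 4, 4]
4>2: swap(2,6), hi=5 ⇒ [2, 2, 2, 4, 2, 4, 4, 4, 4, 4]
2=2: mid=3
4>2: swap(3,5), hi=4 ⇒ [2, 2, 2, 4, 2, 4, 4, 4, 4, 4]
4>2: swap(3,4), hi=3 ⇒ [2, 2, 2, 2, 4, 4, 4, 4, 4, 4]
2=2: mid=4
done. lo=0 hi=3; a=[2, 2, 2, 2, 4, 4, 4, 4, 4, 4]

[2, 2, 2, 2, 4, 4, 4, 4, 4, 4]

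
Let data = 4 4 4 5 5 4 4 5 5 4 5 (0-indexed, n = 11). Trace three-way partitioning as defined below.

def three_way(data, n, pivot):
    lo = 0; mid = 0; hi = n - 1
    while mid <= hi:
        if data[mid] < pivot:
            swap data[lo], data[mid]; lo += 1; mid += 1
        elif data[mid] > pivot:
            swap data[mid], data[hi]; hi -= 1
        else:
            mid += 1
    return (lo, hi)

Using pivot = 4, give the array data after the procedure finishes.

4 4 4 4 4 4 5 5 5 5 5

pivot = 4; lo=0, mid=0, hi=10
data[mid]=4=4: mid=1
data[mid]=4=4: mid=2
data[mid]=4=4: mid=3
data[mid]=5>4: swap data[3],data[10]; hi=9 → 4 4 4 5 5 4 4 5 5 4 5
data[mid]=5>4: swap data[3],data[9]; hi=8 → 4 4 4 4 5 4 4 5 5 5 5
data[mid]=4=4: mid=4
data[mid]=5>4: swap data[4],data[8]; hi=7 → 4 4 4 4 5 4 4 5 5 5 5
data[mid]=5>4: swap data[4],data[7]; hi=6 → 4 4 4 4 5 4 4 5 5 5 5
data[mid]=5>4: swap data[4],data[6]; hi=5 → 4 4 4 4 4 4 5 5 5 5 5
data[mid]=4=4: mid=5
data[mid]=4=4: mid=6
end: lo=0, hi=5; data = 4 4 4 4 4 4 5 5 5 5 5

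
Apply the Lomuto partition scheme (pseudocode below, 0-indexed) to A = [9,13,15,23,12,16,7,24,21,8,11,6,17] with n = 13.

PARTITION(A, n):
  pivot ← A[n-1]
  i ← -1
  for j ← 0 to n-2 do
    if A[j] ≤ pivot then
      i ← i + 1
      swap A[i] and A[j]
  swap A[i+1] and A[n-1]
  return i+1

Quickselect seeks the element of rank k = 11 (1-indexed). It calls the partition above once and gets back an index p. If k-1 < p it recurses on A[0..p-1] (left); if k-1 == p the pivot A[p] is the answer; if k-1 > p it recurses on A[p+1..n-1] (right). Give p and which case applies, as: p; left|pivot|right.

9; right

pivot=17, i=-1
j=0: 9≤17, i=0, swap(0,0) ⇒ [9,13,15,23,12,16,7,24,21,8,11,6,17]
j=1: 13≤17, i=1, swap(1,1) ⇒ [9,13,15,23,12,16,7,24,21,8,11,6,17]
j=2: 15≤17, i=2, swap(2,2) ⇒ [9,13,15,23,12,16,7,24,21,8,11,6,17]
j=3: 23>17, skip
j=4: 12≤17, i=3, swap(3,4) ⇒ [9,13,15,12,23,16,7,24,21,8,11,6,17]
j=5: 16≤17, i=4, swap(4,5) ⇒ [9,13,15,12,16,23,7,24,21,8,11,6,17]
j=6: 7≤17, i=5, swap(5,6) ⇒ [9,13,15,12,16,7,23,24,21,8,11,6,17]
j=7: 24>17, skip
j=8: 21>17, skip
j=9: 8≤17, i=6, swap(6,9) ⇒ [9,13,15,12,16,7,8,24,21,23,11,6,17]
j=10: 11≤17, i=7, swap(7,10) ⇒ [9,13,15,12,16,7,8,11,21,23,24,6,17]
j=11: 6≤17, i=8, swap(8,11) ⇒ [9,13,15,12,16,7,8,11,6,23,24,21,17]
swap(9,12) ⇒ [9,13,15,12,16,7,8,11,6,17,24,21,23]; return 9
p = 9; k-1 = 10 > 9 ⇒ right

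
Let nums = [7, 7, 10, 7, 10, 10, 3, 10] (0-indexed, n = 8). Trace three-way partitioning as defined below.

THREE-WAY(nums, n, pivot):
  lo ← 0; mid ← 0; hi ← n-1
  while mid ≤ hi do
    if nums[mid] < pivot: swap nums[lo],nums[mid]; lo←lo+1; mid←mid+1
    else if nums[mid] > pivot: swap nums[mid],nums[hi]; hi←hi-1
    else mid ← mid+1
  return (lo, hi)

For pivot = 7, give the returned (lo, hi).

(1, 3)

lo=0 mid=0 hi=7
7=7: mid=1
7=7: mid=2
10>7: swap(2,7), hi=6 ⇒ [7, 7, 10, 7, 10, 10, 3, 10]
10>7: swap(2,6), hi=5 ⇒ [7, 7, 3, 7, 10, 10, 10, 10]
3<7: swap(0,2), lo=1 mid=3 ⇒ [3, 7, 7, 7, 10, 10, 10, 10]
7=7: mid=4
10>7: swap(4,5), hi=4 ⇒ [3, 7, 7, 7, 10, 10, 10, 10]
10>7: swap(4,4), hi=3 ⇒ [3, 7, 7, 7, 10, 10, 10, 10]
done. lo=1 hi=3; nums=[3, 7, 7, 7, 10, 10, 10, 10]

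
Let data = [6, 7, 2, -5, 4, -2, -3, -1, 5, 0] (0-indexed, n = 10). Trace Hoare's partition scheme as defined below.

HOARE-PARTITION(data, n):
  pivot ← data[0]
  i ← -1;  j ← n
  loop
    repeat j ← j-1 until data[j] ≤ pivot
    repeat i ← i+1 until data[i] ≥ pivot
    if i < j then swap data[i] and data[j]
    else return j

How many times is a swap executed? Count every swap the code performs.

pivot=6
j stops at 9 (0), i stops at 0 (6); swap ⇒ [0, 7, 2, -5, 4, -2, -3, -1, 5, 6]
j stops at 8 (5), i stops at 1 (7); swap ⇒ [0, 5, 2, -5, 4, -2, -3, -1, 7, 6]
j stops at 7, i stops at 8; i≥j ⇒ return 7. data=[0, 5, 2, -5, 4, -2, -3, -1, 7, 6]

2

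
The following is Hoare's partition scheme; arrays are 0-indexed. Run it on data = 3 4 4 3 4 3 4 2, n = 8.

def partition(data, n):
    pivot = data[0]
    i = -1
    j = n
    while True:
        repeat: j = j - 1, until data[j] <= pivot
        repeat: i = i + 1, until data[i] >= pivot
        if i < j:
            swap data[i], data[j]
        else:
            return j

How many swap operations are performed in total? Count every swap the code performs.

3

pivot=3
j stops at 7 (2), i stops at 0 (3); swap ⇒ 2 4 4 3 4 3 4 3
j stops at 5 (3), i stops at 1 (4); swap ⇒ 2 3 4 3 4 4 4 3
j stops at 3 (3), i stops at 2 (4); swap ⇒ 2 3 3 4 4 4 4 3
j stops at 2, i stops at 3; i≥j ⇒ return 2. data=2 3 3 4 4 4 4 3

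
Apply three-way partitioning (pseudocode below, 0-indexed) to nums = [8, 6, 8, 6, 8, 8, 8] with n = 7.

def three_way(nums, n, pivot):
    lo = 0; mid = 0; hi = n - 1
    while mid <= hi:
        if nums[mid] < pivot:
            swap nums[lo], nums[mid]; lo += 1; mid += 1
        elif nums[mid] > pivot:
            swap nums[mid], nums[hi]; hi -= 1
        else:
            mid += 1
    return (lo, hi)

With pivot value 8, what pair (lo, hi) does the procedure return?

lo=0 mid=0 hi=6
8=8: mid=1
6<8: swap(0,1), lo=1 mid=2 ⇒ [6, 8, 8, 6, 8, 8, 8]
8=8: mid=3
6<8: swap(1,3), lo=2 mid=4 ⇒ [6, 6, 8, 8, 8, 8, 8]
8=8: mid=5
8=8: mid=6
8=8: mid=7
done. lo=2 hi=6; nums=[6, 6, 8, 8, 8, 8, 8]

(2, 6)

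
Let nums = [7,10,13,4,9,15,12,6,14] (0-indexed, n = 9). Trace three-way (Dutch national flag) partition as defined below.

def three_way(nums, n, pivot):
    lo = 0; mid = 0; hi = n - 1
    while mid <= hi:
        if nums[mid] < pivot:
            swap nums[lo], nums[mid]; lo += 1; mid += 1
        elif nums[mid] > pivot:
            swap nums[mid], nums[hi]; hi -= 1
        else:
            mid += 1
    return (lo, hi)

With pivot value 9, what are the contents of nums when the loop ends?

[7,6,4,9,15,12,13,14,10]

pivot = 9; lo=0, mid=0, hi=8
nums[mid]=7<9: swap nums[0],nums[0]; lo=1,mid=1 → [7,10,13,4,9,15,12,6,14]
nums[mid]=10>9: swap nums[1],nums[8]; hi=7 → [7,14,13,4,9,15,12,6,10]
nums[mid]=14>9: swap nums[1],nums[7]; hi=6 → [7,6,13,4,9,15,12,14,10]
nums[mid]=6<9: swap nums[1],nums[1]; lo=2,mid=2 → [7,6,13,4,9,15,12,14,10]
nums[mid]=13>9: swap nums[2],nums[6]; hi=5 → [7,6,12,4,9,15,13,14,10]
nums[mid]=12>9: swap nums[2],nums[5]; hi=4 → [7,6,15,4,9,12,13,14,10]
nums[mid]=15>9: swap nums[2],nums[4]; hi=3 → [7,6,9,4,15,12,13,14,10]
nums[mid]=9=9: mid=3
nums[mid]=4<9: swap nums[2],nums[3]; lo=3,mid=4 → [7,6,4,9,15,12,13,14,10]
end: lo=3, hi=3; nums = [7,6,4,9,15,12,13,14,10]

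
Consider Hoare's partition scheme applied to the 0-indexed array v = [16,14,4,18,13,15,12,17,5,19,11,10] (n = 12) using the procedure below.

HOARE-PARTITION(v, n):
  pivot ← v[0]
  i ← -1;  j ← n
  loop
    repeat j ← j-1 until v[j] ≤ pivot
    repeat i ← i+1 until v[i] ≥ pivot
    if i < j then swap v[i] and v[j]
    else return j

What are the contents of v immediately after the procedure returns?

pivot=16
j stops at 11 (10), i stops at 0 (16); swap ⇒ [10,14,4,18,13,15,12,17,5,19,11,16]
j stops at 10 (11), i stops at 3 (18); swap ⇒ [10,14,4,11,13,15,12,17,5,19,18,16]
j stops at 8 (5), i stops at 7 (17); swap ⇒ [10,14,4,11,13,15,12,5,17,19,18,16]
j stops at 7, i stops at 8; i≥j ⇒ return 7. v=[10,14,4,11,13,15,12,5,17,19,18,16]

[10,14,4,11,13,15,12,5,17,19,18,16]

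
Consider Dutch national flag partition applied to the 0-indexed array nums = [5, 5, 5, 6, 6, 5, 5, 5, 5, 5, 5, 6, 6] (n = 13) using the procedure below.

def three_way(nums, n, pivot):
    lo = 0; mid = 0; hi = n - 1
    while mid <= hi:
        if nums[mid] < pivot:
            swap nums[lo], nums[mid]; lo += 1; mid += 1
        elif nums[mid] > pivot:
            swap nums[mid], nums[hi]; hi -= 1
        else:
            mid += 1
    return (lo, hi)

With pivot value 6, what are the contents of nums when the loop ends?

[5, 5, 5, 5, 5, 5, 5, 5, 5, 6, 6, 6, 6]

pivot = 6; lo=0, mid=0, hi=12
nums[mid]=5<6: swap nums[0],nums[0]; lo=1,mid=1 → [5, 5, 5, 6, 6, 5, 5, 5, 5, 5, 5, 6, 6]
nums[mid]=5<6: swap nums[1],nums[1]; lo=2,mid=2 → [5, 5, 5, 6, 6, 5, 5, 5, 5, 5, 5, 6, 6]
nums[mid]=5<6: swap nums[2],nums[2]; lo=3,mid=3 → [5, 5, 5, 6, 6, 5, 5, 5, 5, 5, 5, 6, 6]
nums[mid]=6=6: mid=4
nums[mid]=6=6: mid=5
nums[mid]=5<6: swap nums[3],nums[5]; lo=4,mid=6 → [5, 5, 5, 5, 6, 6, 5, 5, 5, 5, 5, 6, 6]
nums[mid]=5<6: swap nums[4],nums[6]; lo=5,mid=7 → [5, 5, 5, 5, 5, 6, 6, 5, 5, 5, 5, 6, 6]
nums[mid]=5<6: swap nums[5],nums[7]; lo=6,mid=8 → [5, 5, 5, 5, 5, 5, 6, 6, 5, 5, 5, 6, 6]
nums[mid]=5<6: swap nums[6],nums[8]; lo=7,mid=9 → [5, 5, 5, 5, 5, 5, 5, 6, 6, 5, 5, 6, 6]
nums[mid]=5<6: swap nums[7],nums[9]; lo=8,mid=10 → [5, 5, 5, 5, 5, 5, 5, 5, 6, 6, 5, 6, 6]
nums[mid]=5<6: swap nums[8],nums[10]; lo=9,mid=11 → [5, 5, 5, 5, 5, 5, 5, 5, 5, 6, 6, 6, 6]
nums[mid]=6=6: mid=12
nums[mid]=6=6: mid=13
end: lo=9, hi=12; nums = [5, 5, 5, 5, 5, 5, 5, 5, 5, 6, 6, 6, 6]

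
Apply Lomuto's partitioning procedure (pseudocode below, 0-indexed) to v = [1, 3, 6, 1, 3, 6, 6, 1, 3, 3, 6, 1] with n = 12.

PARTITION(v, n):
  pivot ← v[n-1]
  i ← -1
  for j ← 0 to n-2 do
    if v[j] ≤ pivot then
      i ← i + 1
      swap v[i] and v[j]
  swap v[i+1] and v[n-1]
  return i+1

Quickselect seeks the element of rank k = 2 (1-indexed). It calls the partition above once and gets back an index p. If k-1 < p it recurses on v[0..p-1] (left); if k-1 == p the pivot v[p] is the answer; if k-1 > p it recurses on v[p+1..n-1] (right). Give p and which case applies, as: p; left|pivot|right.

pivot = v[11] = 1; i = -1
j=0: v[0]=1 ≤ 1 → i=0, swap v[0],v[0] (no change) → [1, 3, 6, 1, 3, 6, 6, 1, 3, 3, 6, 1]
j=1: v[1]=3 > 1 → no swap
j=2: v[2]=6 > 1 → no swap
j=3: v[3]=1 ≤ 1 → i=1, swap v[1],v[3] → [1, 1, 6, 3, 3, 6, 6, 1, 3, 3, 6, 1]
j=4: v[4]=3 > 1 → no swap
j=5: v[5]=6 > 1 → no swap
j=6: v[6]=6 > 1 → no swap
j=7: v[7]=1 ≤ 1 → i=2, swap v[2],v[7] → [1, 1, 1, 3, 3, 6, 6, 6, 3, 3, 6, 1]
j=8: v[8]=3 > 1 → no swap
j=9: v[9]=3 > 1 → no swap
j=10: v[10]=6 > 1 → no swap
final swap v[3],v[11] → [1, 1, 1, 1, 3, 6, 6, 6, 3, 3, 6, 3]; return 3
p = 3; k-1 = 1 < 3 ⇒ left

3; left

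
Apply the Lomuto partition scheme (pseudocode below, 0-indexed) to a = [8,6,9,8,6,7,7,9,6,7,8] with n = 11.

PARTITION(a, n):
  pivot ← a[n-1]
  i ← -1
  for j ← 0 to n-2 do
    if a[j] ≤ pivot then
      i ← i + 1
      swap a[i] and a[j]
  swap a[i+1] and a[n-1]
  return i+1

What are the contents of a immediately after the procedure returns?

pivot=8, i=-1
j=0: 8≤8, i=0, swap(0,0) ⇒ [8,6,9,8,6,7,7,9,6,7,8]
j=1: 6≤8, i=1, swap(1,1) ⇒ [8,6,9,8,6,7,7,9,6,7,8]
j=2: 9>8, skip
j=3: 8≤8, i=2, swap(2,3) ⇒ [8,6,8,9,6,7,7,9,6,7,8]
j=4: 6≤8, i=3, swap(3,4) ⇒ [8,6,8,6,9,7,7,9,6,7,8]
j=5: 7≤8, i=4, swap(4,5) ⇒ [8,6,8,6,7,9,7,9,6,7,8]
j=6: 7≤8, i=5, swap(5,6) ⇒ [8,6,8,6,7,7,9,9,6,7,8]
j=7: 9>8, skip
j=8: 6≤8, i=6, swap(6,8) ⇒ [8,6,8,6,7,7,6,9,9,7,8]
j=9: 7≤8, i=7, swap(7,9) ⇒ [8,6,8,6,7,7,6,7,9,9,8]
swap(8,10) ⇒ [8,6,8,6,7,7,6,7,8,9,9]; return 8

[8,6,8,6,7,7,6,7,8,9,9]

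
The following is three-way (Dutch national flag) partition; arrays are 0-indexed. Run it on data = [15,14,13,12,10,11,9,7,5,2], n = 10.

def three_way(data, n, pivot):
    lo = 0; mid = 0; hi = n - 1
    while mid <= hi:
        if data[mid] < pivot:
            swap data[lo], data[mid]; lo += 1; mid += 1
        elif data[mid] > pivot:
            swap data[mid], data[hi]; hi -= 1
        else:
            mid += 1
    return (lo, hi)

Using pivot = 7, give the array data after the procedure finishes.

[2,5,7,10,11,9,12,13,14,15]

pivot = 7; lo=0, mid=0, hi=9
data[mid]=15>7: swap data[0],data[9]; hi=8 → [2,14,13,12,10,11,9,7,5,15]
data[mid]=2<7: swap data[0],data[0]; lo=1,mid=1 → [2,14,13,12,10,11,9,7,5,15]
data[mid]=14>7: swap data[1],data[8]; hi=7 → [2,5,13,12,10,11,9,7,14,15]
data[mid]=5<7: swap data[1],data[1]; lo=2,mid=2 → [2,5,13,12,10,11,9,7,14,15]
data[mid]=13>7: swap data[2],data[7]; hi=6 → [2,5,7,12,10,11,9,13,14,15]
data[mid]=7=7: mid=3
data[mid]=12>7: swap data[3],data[6]; hi=5 → [2,5,7,9,10,11,12,13,14,15]
data[mid]=9>7: swap data[3],data[5]; hi=4 → [2,5,7,11,10,9,12,13,14,15]
data[mid]=11>7: swap data[3],data[4]; hi=3 → [2,5,7,10,11,9,12,13,14,15]
data[mid]=10>7: swap data[3],data[3]; hi=2 → [2,5,7,10,11,9,12,13,14,15]
end: lo=2, hi=2; data = [2,5,7,10,11,9,12,13,14,15]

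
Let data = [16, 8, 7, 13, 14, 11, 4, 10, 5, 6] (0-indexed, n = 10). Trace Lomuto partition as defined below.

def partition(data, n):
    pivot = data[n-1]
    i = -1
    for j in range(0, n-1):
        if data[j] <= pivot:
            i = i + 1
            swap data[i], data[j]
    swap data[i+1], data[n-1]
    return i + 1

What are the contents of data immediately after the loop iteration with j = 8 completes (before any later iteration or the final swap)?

pivot=6, i=-1
j=0: 16>6, skip
j=1: 8>6, skip
j=2: 7>6, skip
j=3: 13>6, skip
j=4: 14>6, skip
j=5: 11>6, skip
j=6: 4≤6, i=0, swap(0,6) ⇒ [4, 8, 7, 13, 14, 11, 16, 10, 5, 6]
j=7: 10>6, skip
j=8: 5≤6, i=1, swap(1,8) ⇒ [4, 5, 7, 13, 14, 11, 16, 10, 8, 6]
(after j=8) data = [4, 5, 7, 13, 14, 11, 16, 10, 8, 6]

[4, 5, 7, 13, 14, 11, 16, 10, 8, 6]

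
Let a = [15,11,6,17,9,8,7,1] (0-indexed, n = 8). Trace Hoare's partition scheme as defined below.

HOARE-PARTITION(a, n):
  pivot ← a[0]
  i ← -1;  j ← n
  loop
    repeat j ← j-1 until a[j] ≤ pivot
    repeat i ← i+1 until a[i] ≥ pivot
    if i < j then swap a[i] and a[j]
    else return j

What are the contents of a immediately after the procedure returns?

pivot=15
j stops at 7 (1), i stops at 0 (15); swap ⇒ [1,11,6,17,9,8,7,15]
j stops at 6 (7), i stops at 3 (17); swap ⇒ [1,11,6,7,9,8,17,15]
j stops at 5, i stops at 6; i≥j ⇒ return 5. a=[1,11,6,7,9,8,17,15]

[1,11,6,7,9,8,17,15]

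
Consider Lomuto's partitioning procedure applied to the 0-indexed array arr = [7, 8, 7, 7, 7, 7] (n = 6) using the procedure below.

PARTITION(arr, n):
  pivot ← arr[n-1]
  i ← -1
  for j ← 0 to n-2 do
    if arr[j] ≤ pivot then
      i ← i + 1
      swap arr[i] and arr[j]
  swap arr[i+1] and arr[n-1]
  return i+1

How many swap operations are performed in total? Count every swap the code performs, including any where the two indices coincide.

pivot = arr[5] = 7; i = -1
j=0: arr[0]=7 ≤ 7 → i=0, swap arr[0],arr[0] (no change) → [7, 8, 7, 7, 7, 7]
j=1: arr[1]=8 > 7 → no swap
j=2: arr[2]=7 ≤ 7 → i=1, swap arr[1],arr[2] → [7, 7, 8, 7, 7, 7]
j=3: arr[3]=7 ≤ 7 → i=2, swap arr[2],arr[3] → [7, 7, 7, 8, 7, 7]
j=4: arr[4]=7 ≤ 7 → i=3, swap arr[3],arr[4] → [7, 7, 7, 7, 8, 7]
final swap arr[4],arr[5] → [7, 7, 7, 7, 7, 8]; return 4

5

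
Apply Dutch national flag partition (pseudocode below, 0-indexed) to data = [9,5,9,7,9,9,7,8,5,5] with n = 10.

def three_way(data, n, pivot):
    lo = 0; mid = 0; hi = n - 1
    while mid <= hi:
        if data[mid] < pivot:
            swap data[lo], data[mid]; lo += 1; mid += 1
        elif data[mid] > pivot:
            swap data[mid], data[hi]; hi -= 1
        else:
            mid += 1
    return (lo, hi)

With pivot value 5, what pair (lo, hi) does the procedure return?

lo=0 mid=0 hi=9
9>5: swap(0,9), hi=8 ⇒ [5,5,9,7,9,9,7,8,5,9]
5=5: mid=1
5=5: mid=2
9>5: swap(2,8), hi=7 ⇒ [5,5,5,7,9,9,7,8,9,9]
5=5: mid=3
7>5: swap(3,7), hi=6 ⇒ [5,5,5,8,9,9,7,7,9,9]
8>5: swap(3,6), hi=5 ⇒ [5,5,5,7,9,9,8,7,9,9]
7>5: swap(3,5), hi=4 ⇒ [5,5,5,9,9,7,8,7,9,9]
9>5: swap(3,4), hi=3 ⇒ [5,5,5,9,9,7,8,7,9,9]
9>5: swap(3,3), hi=2 ⇒ [5,5,5,9,9,7,8,7,9,9]
done. lo=0 hi=2; data=[5,5,5,9,9,7,8,7,9,9]

(0, 2)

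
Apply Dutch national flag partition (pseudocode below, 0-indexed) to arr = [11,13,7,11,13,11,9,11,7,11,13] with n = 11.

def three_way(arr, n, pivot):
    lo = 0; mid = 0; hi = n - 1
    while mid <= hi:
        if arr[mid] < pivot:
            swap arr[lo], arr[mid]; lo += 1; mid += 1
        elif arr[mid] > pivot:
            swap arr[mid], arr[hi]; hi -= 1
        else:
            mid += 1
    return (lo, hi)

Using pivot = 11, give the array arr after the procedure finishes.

[7,7,9,11,11,11,11,11,13,13,13]

lo=0 mid=0 hi=10
11=11: mid=1
13>11: swap(1,10), hi=9 ⇒ [11,13,7,11,13,11,9,11,7,11,13]
13>11: swap(1,9), hi=8 ⇒ [11,11,7,11,13,11,9,11,7,13,13]
11=11: mid=2
7<11: swap(0,2), lo=1 mid=3 ⇒ [7,11,11,11,13,11,9,11,7,13,13]
11=11: mid=4
13>11: swap(4,8), hi=7 ⇒ [7,11,11,11,7,11,9,11,13,13,13]
7<11: swap(1,4), lo=2 mid=5 ⇒ [7,7,11,11,11,11,9,11,13,13,13]
11=11: mid=6
9<11: swap(2,6), lo=3 mid=7 ⇒ [7,7,9,11,11,11,11,11,13,13,13]
11=11: mid=8
done. lo=3 hi=7; arr=[7,7,9,11,11,11,11,11,13,13,13]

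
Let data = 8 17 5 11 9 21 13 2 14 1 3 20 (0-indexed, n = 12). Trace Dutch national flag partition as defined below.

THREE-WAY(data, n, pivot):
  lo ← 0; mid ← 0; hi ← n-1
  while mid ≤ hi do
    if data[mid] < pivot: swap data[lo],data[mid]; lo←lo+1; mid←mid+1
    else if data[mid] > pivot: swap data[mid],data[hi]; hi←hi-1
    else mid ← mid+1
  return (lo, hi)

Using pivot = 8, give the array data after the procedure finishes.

3 5 1 2 8 13 21 14 9 11 20 17

pivot = 8; lo=0, mid=0, hi=11
data[mid]=8=8: mid=1
data[mid]=17>8: swap data[1],data[11]; hi=10 → 8 20 5 11 9 21 13 2 14 1 3 17
data[mid]=20>8: swap data[1],data[10]; hi=9 → 8 3 5 11 9 21 13 2 14 1 20 17
data[mid]=3<8: swap data[0],data[1]; lo=1,mid=2 → 3 8 5 11 9 21 13 2 14 1 20 17
data[mid]=5<8: swap data[1],data[2]; lo=2,mid=3 → 3 5 8 11 9 21 13 2 14 1 20 17
data[mid]=11>8: swap data[3],data[9]; hi=8 → 3 5 8 1 9 21 13 2 14 11 20 17
data[mid]=1<8: swap data[2],data[3]; lo=3,mid=4 → 3 5 1 8 9 21 13 2 14 11 20 17
data[mid]=9>8: swap data[4],data[8]; hi=7 → 3 5 1 8 14 21 13 2 9 11 20 17
data[mid]=14>8: swap data[4],data[7]; hi=6 → 3 5 1 8 2 21 13 14 9 11 20 17
data[mid]=2<8: swap data[3],data[4]; lo=4,mid=5 → 3 5 1 2 8 21 13 14 9 11 20 17
data[mid]=21>8: swap data[5],data[6]; hi=5 → 3 5 1 2 8 13 21 14 9 11 20 17
data[mid]=13>8: swap data[5],data[5]; hi=4 → 3 5 1 2 8 13 21 14 9 11 20 17
end: lo=4, hi=4; data = 3 5 1 2 8 13 21 14 9 11 20 17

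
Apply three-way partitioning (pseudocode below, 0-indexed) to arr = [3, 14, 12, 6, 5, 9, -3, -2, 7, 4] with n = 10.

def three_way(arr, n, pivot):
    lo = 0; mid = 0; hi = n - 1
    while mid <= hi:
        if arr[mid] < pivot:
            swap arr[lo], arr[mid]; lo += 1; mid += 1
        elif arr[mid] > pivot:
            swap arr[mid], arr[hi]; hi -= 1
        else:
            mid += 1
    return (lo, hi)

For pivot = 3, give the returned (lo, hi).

pivot = 3; lo=0, mid=0, hi=9
arr[mid]=3=3: mid=1
arr[mid]=14>3: swap arr[1],arr[9]; hi=8 → [3, 4, 12, 6, 5, 9, -3, -2, 7, 14]
arr[mid]=4>3: swap arr[1],arr[8]; hi=7 → [3, 7, 12, 6, 5, 9, -3, -2, 4, 14]
arr[mid]=7>3: swap arr[1],arr[7]; hi=6 → [3, -2, 12, 6, 5, 9, -3, 7, 4, 14]
arr[mid]=-2<3: swap arr[0],arr[1]; lo=1,mid=2 → [-2, 3, 12, 6, 5, 9, -3, 7, 4, 14]
arr[mid]=12>3: swap arr[2],arr[6]; hi=5 → [-2, 3, -3, 6, 5, 9, 12, 7, 4, 14]
arr[mid]=-3<3: swap arr[1],arr[2]; lo=2,mid=3 → [-2, -3, 3, 6, 5, 9, 12, 7, 4, 14]
arr[mid]=6>3: swap arr[3],arr[5]; hi=4 → [-2, -3, 3, 9, 5, 6, 12, 7, 4, 14]
arr[mid]=9>3: swap arr[3],arr[4]; hi=3 → [-2, -3, 3, 5, 9, 6, 12, 7, 4, 14]
arr[mid]=5>3: swap arr[3],arr[3]; hi=2 → [-2, -3, 3, 5, 9, 6, 12, 7, 4, 14]
end: lo=2, hi=2; arr = [-2, -3, 3, 5, 9, 6, 12, 7, 4, 14]

(2, 2)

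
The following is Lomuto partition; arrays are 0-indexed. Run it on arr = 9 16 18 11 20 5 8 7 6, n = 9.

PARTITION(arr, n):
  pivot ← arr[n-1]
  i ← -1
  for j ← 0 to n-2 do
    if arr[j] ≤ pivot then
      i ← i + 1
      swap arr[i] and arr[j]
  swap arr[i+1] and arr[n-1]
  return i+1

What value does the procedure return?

1

pivot=6, i=-1
j=0: 9>6, skip
j=1: 16>6, skip
j=2: 18>6, skip
j=3: 11>6, skip
j=4: 20>6, skip
j=5: 5≤6, i=0, swap(0,5) ⇒ 5 16 18 11 20 9 8 7 6
j=6: 8>6, skip
j=7: 7>6, skip
swap(1,8) ⇒ 5 6 18 11 20 9 8 7 16; return 1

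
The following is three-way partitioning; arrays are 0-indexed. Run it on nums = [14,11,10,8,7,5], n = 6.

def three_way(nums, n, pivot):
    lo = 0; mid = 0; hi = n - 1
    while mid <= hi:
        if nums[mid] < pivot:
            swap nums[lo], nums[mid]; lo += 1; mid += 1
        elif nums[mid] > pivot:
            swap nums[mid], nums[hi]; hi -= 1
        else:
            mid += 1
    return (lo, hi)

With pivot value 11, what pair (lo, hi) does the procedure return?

(4, 4)

pivot = 11; lo=0, mid=0, hi=5
nums[mid]=14>11: swap nums[0],nums[5]; hi=4 → [5,11,10,8,7,14]
nums[mid]=5<11: swap nums[0],nums[0]; lo=1,mid=1 → [5,11,10,8,7,14]
nums[mid]=11=11: mid=2
nums[mid]=10<11: swap nums[1],nums[2]; lo=2,mid=3 → [5,10,11,8,7,14]
nums[mid]=8<11: swap nums[2],nums[3]; lo=3,mid=4 → [5,10,8,11,7,14]
nums[mid]=7<11: swap nums[3],nums[4]; lo=4,mid=5 → [5,10,8,7,11,14]
end: lo=4, hi=4; nums = [5,10,8,7,11,14]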